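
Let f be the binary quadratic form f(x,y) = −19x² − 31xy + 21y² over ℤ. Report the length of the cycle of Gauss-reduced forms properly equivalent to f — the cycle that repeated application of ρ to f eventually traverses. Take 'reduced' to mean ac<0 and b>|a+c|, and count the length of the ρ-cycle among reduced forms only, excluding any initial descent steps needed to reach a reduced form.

D = 2557, ⌊√D⌋ = 50
descent: ρ → (21,31,-19)  [lands on river]
river: ρ → (-19,45,7)
river: ρ → (7,39,-37)
river: ρ → (-37,35,9)
river: ρ → (9,37,-33)
river: ρ → (-33,29,13)
river: ρ → (13,49,-3)
river: ρ → (-3,47,29)
river: ρ → (29,11,-21)
river: ρ → (-21,31,19)
river: ρ → (19,45,-7)
river: ρ → (-7,39,37)
river: ρ → (37,35,-9)
river: ρ → (-9,37,33)
river: ρ → (33,29,-13)
river: ρ → (-13,49,3)
river: ρ → (3,47,-29)
river: ρ → (-29,11,21)
ρ-cycle length = 18 (tail of 1 descent step not counted)

18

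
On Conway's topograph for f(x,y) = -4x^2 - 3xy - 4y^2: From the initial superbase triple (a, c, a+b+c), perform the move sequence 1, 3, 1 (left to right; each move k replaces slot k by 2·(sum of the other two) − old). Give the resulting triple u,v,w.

start (-4,-4,-11) = (f(1,0),f(0,1),f(1,1))
replace slot 1: 2·((-4)+(-11)) − (-4) = -26 → (-26,-4,-11)
replace slot 3: 2·((-26)+(-4)) − (-11) = -49 → (-26,-4,-49)
replace slot 1: 2·((-4)+(-49)) − (-26) = -80 → (-80,-4,-49)

-80,-4,-49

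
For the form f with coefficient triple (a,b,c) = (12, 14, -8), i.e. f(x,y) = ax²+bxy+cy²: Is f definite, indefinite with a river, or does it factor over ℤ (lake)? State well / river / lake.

D = b²−4ac = 14² − 4·12·(-8) = 580
D > 0 non-square ⇒ indefinite ⇒ periodic river

river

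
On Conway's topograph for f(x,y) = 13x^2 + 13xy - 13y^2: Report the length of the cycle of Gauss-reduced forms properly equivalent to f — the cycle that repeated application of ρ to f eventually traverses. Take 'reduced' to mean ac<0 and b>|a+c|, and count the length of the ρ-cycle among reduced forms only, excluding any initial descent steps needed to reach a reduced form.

D = 845, ⌊√D⌋ = 29
river: ρ → (-13,13,13)
river: ρ → (13,13,-13)
ρ-cycle length = 2 (tail of 0 descent steps not counted)

2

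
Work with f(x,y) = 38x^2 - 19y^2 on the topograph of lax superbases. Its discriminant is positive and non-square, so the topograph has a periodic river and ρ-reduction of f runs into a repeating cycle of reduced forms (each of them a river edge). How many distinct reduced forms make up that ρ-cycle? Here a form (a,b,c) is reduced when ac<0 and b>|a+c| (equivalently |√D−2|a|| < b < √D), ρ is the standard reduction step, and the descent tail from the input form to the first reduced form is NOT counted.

D = 2888, ⌊√D⌋ = 53
descent: ρ → (-19,38,19)  [lands on river]
river: ρ → (19,38,-19)
ρ-cycle length = 2 (tail of 1 descent step not counted)

2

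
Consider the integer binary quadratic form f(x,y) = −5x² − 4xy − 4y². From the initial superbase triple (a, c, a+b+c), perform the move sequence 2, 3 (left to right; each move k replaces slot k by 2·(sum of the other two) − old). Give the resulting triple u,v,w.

start (-5,-4,-13) = (f(1,0),f(0,1),f(1,1))
replace slot 2: 2·((-5)+(-13)) − (-4) = -32 → (-5,-32,-13)
replace slot 3: 2·((-5)+(-32)) − (-13) = -61 → (-5,-32,-61)

-5,-32,-61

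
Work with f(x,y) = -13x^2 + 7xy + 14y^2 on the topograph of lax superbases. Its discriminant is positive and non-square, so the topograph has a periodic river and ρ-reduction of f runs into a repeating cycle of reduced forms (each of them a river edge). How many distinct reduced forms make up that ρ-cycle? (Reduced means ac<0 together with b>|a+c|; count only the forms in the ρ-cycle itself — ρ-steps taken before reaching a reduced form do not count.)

D = 777, ⌊√D⌋ = 27
river: ρ → (14,21,-6)
river: ρ → (-6,27,2)
river: ρ → (2,25,-19)
river: ρ → (-19,13,8)
river: ρ → (8,19,-13)
river: ρ → (-13,7,14)
ρ-cycle length = 6 (tail of 0 descent steps not counted)

6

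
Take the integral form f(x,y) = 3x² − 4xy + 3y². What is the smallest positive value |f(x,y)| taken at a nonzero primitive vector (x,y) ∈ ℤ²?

translate: b→2 (≡-4 mod 6), so (3,-4,3)→(3,2,2)
flip: (3,2,2)→(2,-2,3)
translate: b→2 (≡-2 mod 4), so (2,-2,3)→(2,2,3)
reduced (well bottom): (2,2,3) with a≤c, −a<b≤a
well minimum = a = 2

2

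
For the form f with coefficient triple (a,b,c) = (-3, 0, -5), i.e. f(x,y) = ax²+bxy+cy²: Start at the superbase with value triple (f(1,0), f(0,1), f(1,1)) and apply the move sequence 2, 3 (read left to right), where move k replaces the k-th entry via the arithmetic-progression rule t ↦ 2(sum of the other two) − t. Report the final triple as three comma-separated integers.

start (-3,-5,-8) = (f(1,0),f(0,1),f(1,1))
replace slot 2: 2·((-3)+(-8)) − (-5) = -17 → (-3,-17,-8)
replace slot 3: 2·((-3)+(-17)) − (-8) = -32 → (-3,-17,-32)

-3,-17,-32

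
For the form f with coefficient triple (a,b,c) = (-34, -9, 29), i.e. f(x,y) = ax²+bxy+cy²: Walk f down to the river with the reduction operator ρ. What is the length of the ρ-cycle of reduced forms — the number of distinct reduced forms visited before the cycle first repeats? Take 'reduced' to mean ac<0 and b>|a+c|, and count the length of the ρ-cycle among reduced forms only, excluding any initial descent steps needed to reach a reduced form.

D = 4025, ⌊√D⌋ = 63
descent: ρ → (29,9,-34)  [lands on river]
river: ρ → (-34,59,4)
river: ρ → (4,61,-19)
river: ρ → (-19,53,16)
river: ρ → (16,43,-34)
river: ρ → (-34,25,25)
river: ρ → (25,25,-34)
river: ρ → (-34,43,16)
river: ρ → (16,53,-19)
river: ρ → (-19,61,4)
river: ρ → (4,59,-34)
river: ρ → (-34,9,29)
river: ρ → (29,49,-14)
river: ρ → (-14,63,1)
river: ρ → (1,63,-14)
river: ρ → (-14,49,29)
ρ-cycle length = 16 (tail of 1 descent step not counted)

16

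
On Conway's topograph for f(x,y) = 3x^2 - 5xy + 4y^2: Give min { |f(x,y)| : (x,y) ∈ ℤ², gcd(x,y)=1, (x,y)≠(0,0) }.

translate: b→1 (≡-5 mod 6), so (3,-5,4)→(3,1,2)
flip: (3,1,2)→(2,-1,3)
reduced (well bottom): (2,-1,3) with a≤c, −a<b≤a
well minimum = a = 2

2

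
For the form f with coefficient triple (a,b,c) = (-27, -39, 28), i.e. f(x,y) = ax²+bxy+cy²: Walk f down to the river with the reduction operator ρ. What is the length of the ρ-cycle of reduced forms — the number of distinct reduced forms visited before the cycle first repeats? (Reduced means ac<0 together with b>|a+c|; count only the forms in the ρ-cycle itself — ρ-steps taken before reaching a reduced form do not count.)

D = 4545, ⌊√D⌋ = 67
descent: ρ → (28,39,-27)  [lands on river]
river: ρ → (-27,15,40)
river: ρ → (40,65,-2)
river: ρ → (-2,67,7)
river: ρ → (7,59,-38)
river: ρ → (-38,17,28)
ρ-cycle length = 6 (tail of 1 descent step not counted)

6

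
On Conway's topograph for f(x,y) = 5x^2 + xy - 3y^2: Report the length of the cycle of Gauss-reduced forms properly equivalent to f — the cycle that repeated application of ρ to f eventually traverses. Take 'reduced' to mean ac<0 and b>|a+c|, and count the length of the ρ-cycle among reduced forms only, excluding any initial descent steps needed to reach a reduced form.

D = 61, ⌊√D⌋ = 7
descent: ρ → (-3,5,3)  [lands on river]
river: ρ → (3,7,-1)
river: ρ → (-1,7,3)
river: ρ → (3,5,-3)
river: ρ → (-3,7,1)
river: ρ → (1,7,-3)
ρ-cycle length = 6 (tail of 1 descent step not counted)

6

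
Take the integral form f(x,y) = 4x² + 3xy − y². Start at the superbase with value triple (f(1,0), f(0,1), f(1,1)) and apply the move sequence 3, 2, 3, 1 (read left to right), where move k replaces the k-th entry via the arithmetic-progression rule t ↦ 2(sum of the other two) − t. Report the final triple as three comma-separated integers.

start (4,-1,6) = (f(1,0),f(0,1),f(1,1))
replace slot 3: 2·(4+(-1)) − 6 = 0 → (4,-1,0)
replace slot 2: 2·(4+0) − (-1) = 9 → (4,9,0)
replace slot 3: 2·(4+9) − 0 = 26 → (4,9,26)
replace slot 1: 2·(9+26) − 4 = 66 → (66,9,26)

66,9,26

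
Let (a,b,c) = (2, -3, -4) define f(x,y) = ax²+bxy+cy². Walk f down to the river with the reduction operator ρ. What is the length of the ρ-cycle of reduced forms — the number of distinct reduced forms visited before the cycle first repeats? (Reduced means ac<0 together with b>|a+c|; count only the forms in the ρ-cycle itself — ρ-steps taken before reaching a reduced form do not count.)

D = 41, ⌊√D⌋ = 6
descent: ρ → (-4,3,2)  [lands on river]
river: ρ → (2,5,-2)
river: ρ → (-2,3,4)
river: ρ → (4,5,-1)
river: ρ → (-1,5,4)
river: ρ → (4,3,-2)
river: ρ → (-2,5,2)
river: ρ → (2,3,-4)
river: ρ → (-4,5,1)
river: ρ → (1,5,-4)
ρ-cycle length = 10 (tail of 1 descent step not counted)

10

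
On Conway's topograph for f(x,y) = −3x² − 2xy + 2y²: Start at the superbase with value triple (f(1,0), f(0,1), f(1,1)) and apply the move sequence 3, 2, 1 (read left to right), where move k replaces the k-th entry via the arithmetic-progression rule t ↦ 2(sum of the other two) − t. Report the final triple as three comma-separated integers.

start (-3,2,-3) = (f(1,0),f(0,1),f(1,1))
replace slot 3: 2·((-3)+2) − (-3) = 1 → (-3,2,1)
replace slot 2: 2·((-3)+1) − 2 = -6 → (-3,-6,1)
replace slot 1: 2·((-6)+1) − (-3) = -7 → (-7,-6,1)

-7,-6,1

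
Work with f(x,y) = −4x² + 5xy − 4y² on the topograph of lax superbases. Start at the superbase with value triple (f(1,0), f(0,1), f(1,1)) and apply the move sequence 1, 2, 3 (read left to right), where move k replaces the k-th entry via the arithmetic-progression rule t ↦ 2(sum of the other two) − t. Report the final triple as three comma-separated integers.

start (-4,-4,-3) = (f(1,0),f(0,1),f(1,1))
replace slot 1: 2·((-4)+(-3)) − (-4) = -10 → (-10,-4,-3)
replace slot 2: 2·((-10)+(-3)) − (-4) = -22 → (-10,-22,-3)
replace slot 3: 2·((-10)+(-22)) − (-3) = -61 → (-10,-22,-61)

-10,-22,-61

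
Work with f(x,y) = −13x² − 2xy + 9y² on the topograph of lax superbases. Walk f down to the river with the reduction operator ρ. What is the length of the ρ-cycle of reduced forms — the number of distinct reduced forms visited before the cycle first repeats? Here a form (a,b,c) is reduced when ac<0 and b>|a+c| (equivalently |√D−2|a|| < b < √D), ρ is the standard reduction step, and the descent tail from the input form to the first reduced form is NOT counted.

D = 472, ⌊√D⌋ = 21
descent: ρ → (9,20,-2)  [lands on river]
river: ρ → (-2,20,9)
river: ρ → (9,16,-6)
river: ρ → (-6,20,3)
river: ρ → (3,16,-18)
river: ρ → (-18,20,1)
river: ρ → (1,20,-18)
river: ρ → (-18,16,3)
river: ρ → (3,20,-6)
river: ρ → (-6,16,9)
ρ-cycle length = 10 (tail of 1 descent step not counted)

10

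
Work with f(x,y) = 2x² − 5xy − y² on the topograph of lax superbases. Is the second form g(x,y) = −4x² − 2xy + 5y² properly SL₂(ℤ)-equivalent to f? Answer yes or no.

D₁ = 33, D₂ = 84
discriminants differ ⇒ not SL₂(ℤ)-equivalent

no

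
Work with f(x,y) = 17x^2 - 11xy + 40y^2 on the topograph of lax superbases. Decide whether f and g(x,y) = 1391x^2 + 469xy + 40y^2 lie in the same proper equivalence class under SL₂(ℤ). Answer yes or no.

D₁ = -2599, D₂ = -2599
f: reduced (well bottom): (17,-11,40) with a≤c, −a<b≤a
g: flip: (1391,469,40)→(40,-469,1391)
g: translate: b→11 (≡-469 mod 80), so (40,-469,1391)→(40,11,17)
g: flip: (40,11,17)→(17,-11,40)
g: reduced (well bottom): (17,-11,40) with a≤c, −a<b≤a
reduced forms (17, -11, 40) vs (17, -11, 40) ⇒ equivalent

yes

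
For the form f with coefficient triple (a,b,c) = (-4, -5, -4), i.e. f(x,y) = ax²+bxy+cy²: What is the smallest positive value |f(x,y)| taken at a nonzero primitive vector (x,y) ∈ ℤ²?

translate: b→-3 (≡5 mod 8), so (4,5,4)→(4,-3,3)
flip: (4,-3,3)→(3,3,4)
reduced (well bottom): (3,3,4) with a≤c, −a<b≤a
well minimum |f| = |-3| = 3 (negative-definite)

3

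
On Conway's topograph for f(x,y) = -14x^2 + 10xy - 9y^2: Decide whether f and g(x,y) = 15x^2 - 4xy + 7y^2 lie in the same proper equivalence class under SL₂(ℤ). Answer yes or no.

D₁ = -404, D₂ = -404
f is negative-definite; reduce −f:
−f: flip: (14,-10,9)→(9,10,14)
−f: translate: b→-8 (≡10 mod 18), so (9,10,14)→(9,-8,13)
−f: reduced (well bottom): (9,-8,13) with a≤c, −a<b≤a
flip sign back: reduced form of f is (-9,8,-13)
g: flip: (15,-4,7)→(7,4,15)
g: reduced (well bottom): (7,4,15) with a≤c, −a<b≤a
reduced forms (-9, 8, -13) vs (7, 4, 15) ⇒ inequivalent

no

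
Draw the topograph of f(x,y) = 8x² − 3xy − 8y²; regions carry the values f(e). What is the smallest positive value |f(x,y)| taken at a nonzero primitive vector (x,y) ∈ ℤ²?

descent: ρ → (-8,3,8)  [lands on river]
river: ρ → (8,13,-3)
river: ρ → (-3,11,12)
river: ρ → (12,13,-2)
river: ρ → (-2,15,5)
river: ρ → (5,15,-2)
river: ρ → (-2,13,12)
river: ρ → (12,11,-3)
river: ρ → (-3,13,8)
river: ρ → (8,3,-8)
river: ρ → (-8,13,3)
river: ρ → (3,11,-12)
river: ρ → (-12,13,2)
river: ρ → (2,15,-5)
river: ρ → (-5,15,2)
river: ρ → (2,13,-12)
river: ρ → (-12,11,3)
river: ρ → (3,13,-8)
closes: descent 1, river 18
min |a| on river = 2

2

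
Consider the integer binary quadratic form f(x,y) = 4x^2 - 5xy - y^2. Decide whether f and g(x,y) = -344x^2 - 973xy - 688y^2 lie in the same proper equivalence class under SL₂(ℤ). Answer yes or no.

D₁ = 41, D₂ = 41
river cycle of f (length 10): (-1, 5, 4), (4, 3, -2), (-2, 5, 2), (2, 3, -4), (-4, 5, 1), (1, 5, -4), (-4, 3, 2), (2, 5, -2), (-2, 3, 4), (4, 5, -1)
river cycle of g (length 10): (-1, 5, 4), (4, 3, -2), (-2, 5, 2), (2, 3, -4), (-4, 5, 1), (1, 5, -4), (-4, 3, 2), (2, 5, -2), (-2, 3, 4), (4, 5, -1)
cycles coincide ⇒ equivalent

yes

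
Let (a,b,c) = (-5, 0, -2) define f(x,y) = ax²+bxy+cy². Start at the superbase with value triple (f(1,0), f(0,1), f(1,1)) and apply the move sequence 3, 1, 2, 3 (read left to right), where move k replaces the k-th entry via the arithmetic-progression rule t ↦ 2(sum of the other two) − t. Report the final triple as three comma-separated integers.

start (-5,-2,-7) = (f(1,0),f(0,1),f(1,1))
replace slot 3: 2·((-5)+(-2)) − (-7) = -7 → (-5,-2,-7)
replace slot 1: 2·((-2)+(-7)) − (-5) = -13 → (-13,-2,-7)
replace slot 2: 2·((-13)+(-7)) − (-2) = -38 → (-13,-38,-7)
replace slot 3: 2·((-13)+(-38)) − (-7) = -95 → (-13,-38,-95)

-13,-38,-95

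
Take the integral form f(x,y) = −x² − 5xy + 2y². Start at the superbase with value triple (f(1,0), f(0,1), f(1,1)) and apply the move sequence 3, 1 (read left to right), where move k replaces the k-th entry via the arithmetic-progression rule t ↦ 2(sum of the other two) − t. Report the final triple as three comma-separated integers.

start (-1,2,-4) = (f(1,0),f(0,1),f(1,1))
replace slot 3: 2·((-1)+2) − (-4) = 6 → (-1,2,6)
replace slot 1: 2·(2+6) − (-1) = 17 → (17,2,6)

17,2,6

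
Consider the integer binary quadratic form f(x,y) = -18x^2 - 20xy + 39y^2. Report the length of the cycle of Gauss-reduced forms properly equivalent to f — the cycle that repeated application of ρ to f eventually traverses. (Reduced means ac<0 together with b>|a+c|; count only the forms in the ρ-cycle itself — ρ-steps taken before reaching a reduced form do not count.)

D = 3208, ⌊√D⌋ = 56
descent: ρ → (39,20,-18)
descent: ρ → (-18,52,7)  [lands on river]
river: ρ → (7,46,-39)
river: ρ → (-39,32,14)
river: ρ → (14,52,-9)
river: ρ → (-9,56,2)
river: ρ → (2,56,-9)
river: ρ → (-9,52,14)
river: ρ → (14,32,-39)
river: ρ → (-39,46,7)
river: ρ → (7,52,-18)
river: ρ → (-18,56,1)
river: ρ → (1,56,-18)
ρ-cycle length = 12 (tail of 2 descent steps not counted)

12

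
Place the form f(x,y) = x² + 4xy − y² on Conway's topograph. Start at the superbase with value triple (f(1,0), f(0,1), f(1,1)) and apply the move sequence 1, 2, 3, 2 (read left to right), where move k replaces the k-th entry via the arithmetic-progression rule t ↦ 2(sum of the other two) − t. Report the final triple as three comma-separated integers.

start (1,-1,4) = (f(1,0),f(0,1),f(1,1))
replace slot 1: 2·((-1)+4) − 1 = 5 → (5,-1,4)
replace slot 2: 2·(5+4) − (-1) = 19 → (5,19,4)
replace slot 3: 2·(5+19) − 4 = 44 → (5,19,44)
replace slot 2: 2·(5+44) − 19 = 79 → (5,79,44)

5,79,44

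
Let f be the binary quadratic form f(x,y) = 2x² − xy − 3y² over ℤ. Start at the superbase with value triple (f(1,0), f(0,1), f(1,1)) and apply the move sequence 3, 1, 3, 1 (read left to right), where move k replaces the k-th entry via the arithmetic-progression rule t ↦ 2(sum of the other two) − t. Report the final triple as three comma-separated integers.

start (2,-3,-2) = (f(1,0),f(0,1),f(1,1))
replace slot 3: 2·(2+(-3)) − (-2) = 0 → (2,-3,0)
replace slot 1: 2·((-3)+0) − 2 = -8 → (-8,-3,0)
replace slot 3: 2·((-8)+(-3)) − 0 = -22 → (-8,-3,-22)
replace slot 1: 2·((-3)+(-22)) − (-8) = -42 → (-42,-3,-22)

-42,-3,-22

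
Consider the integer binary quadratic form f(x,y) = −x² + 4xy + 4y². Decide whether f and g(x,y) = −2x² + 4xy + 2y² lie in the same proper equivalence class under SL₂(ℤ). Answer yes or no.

D₁ = 32, D₂ = 32
river cycle of f (length 2): (4, 4, -1), (-1, 4, 4)
river cycle of g (length 2): (2, 4, -2), (-2, 4, 2)
cycles differ ⇒ inequivalent

no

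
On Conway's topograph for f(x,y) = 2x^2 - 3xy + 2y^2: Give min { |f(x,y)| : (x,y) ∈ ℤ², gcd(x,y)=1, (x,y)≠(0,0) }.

translate: b→1 (≡-3 mod 4), so (2,-3,2)→(2,1,1)
flip: (2,1,1)→(1,-1,2)
translate: b→1 (≡-1 mod 2), so (1,-1,2)→(1,1,2)
reduced (well bottom): (1,1,2) with a≤c, −a<b≤a
well minimum = a = 1

1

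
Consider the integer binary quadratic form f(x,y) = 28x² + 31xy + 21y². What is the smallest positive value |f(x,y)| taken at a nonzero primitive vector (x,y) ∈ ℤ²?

translate: b→-25 (≡31 mod 56), so (28,31,21)→(28,-25,18)
flip: (28,-25,18)→(18,25,28)
translate: b→-11 (≡25 mod 36), so (18,25,28)→(18,-11,21)
reduced (well bottom): (18,-11,21) with a≤c, −a<b≤a
well minimum = a = 18

18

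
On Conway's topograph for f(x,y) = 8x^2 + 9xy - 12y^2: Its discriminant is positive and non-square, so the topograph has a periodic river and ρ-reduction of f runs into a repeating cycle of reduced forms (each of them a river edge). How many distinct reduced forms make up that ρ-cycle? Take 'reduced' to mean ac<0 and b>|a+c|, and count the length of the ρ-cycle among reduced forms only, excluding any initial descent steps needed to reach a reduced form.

D = 465, ⌊√D⌋ = 21
river: ρ → (-12,15,5)
river: ρ → (5,15,-12)
river: ρ → (-12,9,8)
river: ρ → (8,7,-13)
river: ρ → (-13,19,2)
river: ρ → (2,21,-3)
river: ρ → (-3,21,2)
river: ρ → (2,19,-13)
river: ρ → (-13,7,8)
river: ρ → (8,9,-12)
ρ-cycle length = 10 (tail of 0 descent steps not counted)

10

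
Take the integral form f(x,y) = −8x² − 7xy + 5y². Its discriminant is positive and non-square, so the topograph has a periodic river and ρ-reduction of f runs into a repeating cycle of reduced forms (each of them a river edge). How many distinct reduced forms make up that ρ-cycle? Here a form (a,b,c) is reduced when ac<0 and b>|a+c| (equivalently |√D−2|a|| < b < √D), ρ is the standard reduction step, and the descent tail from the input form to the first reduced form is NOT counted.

D = 209, ⌊√D⌋ = 14
descent: ρ → (5,7,-8)  [lands on river]
river: ρ → (-8,9,4)
river: ρ → (4,7,-10)
river: ρ → (-10,13,1)
river: ρ → (1,13,-10)
river: ρ → (-10,7,4)
river: ρ → (4,9,-8)
river: ρ → (-8,7,5)
river: ρ → (5,13,-2)
river: ρ → (-2,11,11)
river: ρ → (11,11,-2)
river: ρ → (-2,13,5)
ρ-cycle length = 12 (tail of 1 descent step not counted)

12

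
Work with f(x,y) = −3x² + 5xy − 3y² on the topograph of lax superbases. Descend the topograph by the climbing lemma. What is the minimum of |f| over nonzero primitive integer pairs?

translate: b→1 (≡-5 mod 6), so (3,-5,3)→(3,1,1)
flip: (3,1,1)→(1,-1,3)
translate: b→1 (≡-1 mod 2), so (1,-1,3)→(1,1,3)
reduced (well bottom): (1,1,3) with a≤c, −a<b≤a
well minimum |f| = |-1| = 1 (negative-definite)

1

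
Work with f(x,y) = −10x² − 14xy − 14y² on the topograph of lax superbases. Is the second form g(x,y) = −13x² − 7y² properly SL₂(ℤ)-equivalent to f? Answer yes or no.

D₁ = -364, D₂ = -364
f is negative-definite; reduce −f:
−f: translate: b→-6 (≡14 mod 20), so (10,14,14)→(10,-6,10)
−f: flip: (10,-6,10)→(10,6,10)
−f: reduced (well bottom): (10,6,10) with a≤c, −a<b≤a
flip sign back: reduced form of f is (-10,-6,-10)
g is negative-definite; reduce −g:
−g: flip: (13,0,7)→(7,0,13)
−g: reduced (well bottom): (7,0,13) with a≤c, −a<b≤a
flip sign back: reduced form of g is (-7,0,-13)
reduced forms (-10, -6, -10) vs (-7, 0, -13) ⇒ inequivalent

no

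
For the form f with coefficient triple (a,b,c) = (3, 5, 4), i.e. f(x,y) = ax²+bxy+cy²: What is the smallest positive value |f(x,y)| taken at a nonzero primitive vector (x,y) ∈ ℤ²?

translate: b→-1 (≡5 mod 6), so (3,5,4)→(3,-1,2)
flip: (3,-1,2)→(2,1,3)
reduced (well bottom): (2,1,3) with a≤c, −a<b≤a
well minimum = a = 2

2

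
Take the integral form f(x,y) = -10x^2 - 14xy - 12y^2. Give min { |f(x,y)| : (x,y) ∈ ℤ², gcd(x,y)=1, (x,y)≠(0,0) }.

translate: b→-6 (≡14 mod 20), so (10,14,12)→(10,-6,8)
flip: (10,-6,8)→(8,6,10)
reduced (well bottom): (8,6,10) with a≤c, −a<b≤a
well minimum |f| = |-8| = 8 (negative-definite)

8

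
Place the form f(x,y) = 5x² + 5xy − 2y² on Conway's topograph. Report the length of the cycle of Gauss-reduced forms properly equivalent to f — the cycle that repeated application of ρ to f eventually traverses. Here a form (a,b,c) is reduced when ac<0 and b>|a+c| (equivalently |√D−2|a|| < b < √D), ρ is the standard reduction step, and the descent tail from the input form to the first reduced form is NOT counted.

D = 65, ⌊√D⌋ = 8
river: ρ → (-2,7,2)
river: ρ → (2,5,-5)
river: ρ → (-5,5,2)
river: ρ → (2,7,-2)
river: ρ → (-2,5,5)
river: ρ → (5,5,-2)
ρ-cycle length = 6 (tail of 0 descent steps not counted)

6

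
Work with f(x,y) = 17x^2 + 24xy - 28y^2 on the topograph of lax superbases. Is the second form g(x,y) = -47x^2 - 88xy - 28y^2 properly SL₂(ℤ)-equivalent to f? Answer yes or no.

D₁ = 2480, D₂ = 2480
river cycle of f (length 6): (-28, 32, 13), (13, 46, -7), (-7, 38, 37), (37, 36, -8), (-8, 44, 17), (17, 24, -28)
river cycle of g (length 6): (-28, 32, 13), (13, 46, -7), (-7, 38, 37), (37, 36, -8), (-8, 44, 17), (17, 24, -28)
cycles coincide ⇒ equivalent

yes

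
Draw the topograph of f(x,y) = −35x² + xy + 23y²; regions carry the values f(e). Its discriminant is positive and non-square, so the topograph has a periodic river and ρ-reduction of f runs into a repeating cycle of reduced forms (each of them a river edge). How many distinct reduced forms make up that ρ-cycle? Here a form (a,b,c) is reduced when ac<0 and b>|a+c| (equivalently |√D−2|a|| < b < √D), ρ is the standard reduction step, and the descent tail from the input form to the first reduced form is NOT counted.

D = 3221, ⌊√D⌋ = 56
descent: ρ → (23,45,-13)  [lands on river]
river: ρ → (-13,33,41)
river: ρ → (41,49,-5)
river: ρ → (-5,51,31)
river: ρ → (31,11,-25)
river: ρ → (-25,39,17)
river: ρ → (17,29,-35)
river: ρ → (-35,41,11)
river: ρ → (11,47,-23)
river: ρ → (-23,45,13)
river: ρ → (13,33,-41)
river: ρ → (-41,49,5)
river: ρ → (5,51,-31)
river: ρ → (-31,11,25)
river: ρ → (25,39,-17)
river: ρ → (-17,29,35)
river: ρ → (35,41,-11)
river: ρ → (-11,47,23)
ρ-cycle length = 18 (tail of 1 descent step not counted)

18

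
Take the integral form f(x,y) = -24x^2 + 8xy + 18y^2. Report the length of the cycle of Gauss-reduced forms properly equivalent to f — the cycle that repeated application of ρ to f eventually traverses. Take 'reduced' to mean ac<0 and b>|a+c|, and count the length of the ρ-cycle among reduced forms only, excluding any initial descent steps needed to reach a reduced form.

D = 1792, ⌊√D⌋ = 42
river: ρ → (18,28,-14)
river: ρ → (-14,28,18)
river: ρ → (18,8,-24)
river: ρ → (-24,40,2)
river: ρ → (2,40,-24)
river: ρ → (-24,8,18)
ρ-cycle length = 6 (tail of 0 descent steps not counted)

6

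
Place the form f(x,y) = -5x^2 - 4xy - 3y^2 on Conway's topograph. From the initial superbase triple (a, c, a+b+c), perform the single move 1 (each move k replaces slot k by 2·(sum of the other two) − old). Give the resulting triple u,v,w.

start (-5,-3,-12) = (f(1,0),f(0,1),f(1,1))
replace slot 1: 2·((-3)+(-12)) − (-5) = -25 → (-25,-3,-12)

-25,-3,-12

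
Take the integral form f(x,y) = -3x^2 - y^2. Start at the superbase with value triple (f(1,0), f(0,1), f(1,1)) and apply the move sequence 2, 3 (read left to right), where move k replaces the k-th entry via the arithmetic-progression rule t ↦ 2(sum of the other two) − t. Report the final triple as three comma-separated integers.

start (-3,-1,-4) = (f(1,0),f(0,1),f(1,1))
replace slot 2: 2·((-3)+(-4)) − (-1) = -13 → (-3,-13,-4)
replace slot 3: 2·((-3)+(-13)) − (-4) = -28 → (-3,-13,-28)

-3,-13,-28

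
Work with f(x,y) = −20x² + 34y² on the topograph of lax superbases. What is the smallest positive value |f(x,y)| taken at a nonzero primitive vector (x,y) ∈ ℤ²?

descent: ρ → (34,0,-20)
descent: ρ → (-20,40,14)  [lands on river]
river: ρ → (14,44,-14)
river: ρ → (-14,40,20)
river: ρ → (20,40,-14)
river: ρ → (-14,44,14)
river: ρ → (14,40,-20)
closes: descent 2, river 6
min |a| on river = 14

14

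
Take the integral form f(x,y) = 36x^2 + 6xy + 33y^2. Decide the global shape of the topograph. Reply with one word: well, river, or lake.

D = b²−4ac = 6² − 4·36·33 = -4716
D < 0 ⇒ definite ⇒ every region one sign ⇒ single well

well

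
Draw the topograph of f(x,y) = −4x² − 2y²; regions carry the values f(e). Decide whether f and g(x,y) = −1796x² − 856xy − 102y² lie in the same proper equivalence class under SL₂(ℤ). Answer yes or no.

D₁ = -32, D₂ = -32
f is negative-definite; reduce −f:
−f: flip: (4,0,2)→(2,0,4)
−f: reduced (well bottom): (2,0,4) with a≤c, −a<b≤a
flip sign back: reduced form of f is (-2,0,-4)
g is negative-definite; reduce −g:
−g: flip: (1796,856,102)→(102,-856,1796)
−g: translate: b→-40 (≡-856 mod 204), so (102,-856,1796)→(102,-40,4)
−g: flip: (102,-40,4)→(4,40,102)
−g: translate: b→0 (≡40 mod 8), so (4,40,102)→(4,0,2)
−g: flip: (4,0,2)→(2,0,4)
−g: reduced (well bottom): (2,0,4) with a≤c, −a<b≤a
flip sign back: reduced form of g is (-2,0,-4)
reduced forms (-2, 0, -4) vs (-2, 0, -4) ⇒ equivalent

yes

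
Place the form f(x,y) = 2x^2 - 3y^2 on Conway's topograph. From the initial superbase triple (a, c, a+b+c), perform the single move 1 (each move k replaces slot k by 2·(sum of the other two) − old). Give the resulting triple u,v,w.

start (2,-3,-1) = (f(1,0),f(0,1),f(1,1))
replace slot 1: 2·((-3)+(-1)) − 2 = -10 → (-10,-3,-1)

-10,-3,-1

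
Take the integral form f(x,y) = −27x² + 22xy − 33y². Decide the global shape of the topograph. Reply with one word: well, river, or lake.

D = b²−4ac = 22² − 4·(-27)·(-33) = -3080
D < 0 ⇒ definite ⇒ every region one sign ⇒ single well

well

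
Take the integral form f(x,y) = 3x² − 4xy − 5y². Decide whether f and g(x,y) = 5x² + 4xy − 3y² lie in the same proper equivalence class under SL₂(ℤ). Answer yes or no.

D₁ = 76, D₂ = 76
river cycle of f (length 6): (-5, 4, 3), (3, 8, -1), (-1, 8, 3), (3, 4, -5), (-5, 6, 2), (2, 6, -5)
river cycle of g (length 6): (-3, 8, 1), (1, 8, -3), (-3, 4, 5), (5, 6, -2), (-2, 6, 5), (5, 4, -3)
cycles differ ⇒ inequivalent

no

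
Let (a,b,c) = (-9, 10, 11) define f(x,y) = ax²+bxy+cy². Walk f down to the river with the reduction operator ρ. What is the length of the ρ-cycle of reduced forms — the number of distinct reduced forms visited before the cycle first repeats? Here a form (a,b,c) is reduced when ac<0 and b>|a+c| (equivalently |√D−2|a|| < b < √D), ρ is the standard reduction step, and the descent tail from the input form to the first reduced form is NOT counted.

D = 496, ⌊√D⌋ = 22
river: ρ → (11,12,-8)
river: ρ → (-8,20,3)
river: ρ → (3,22,-1)
river: ρ → (-1,22,3)
river: ρ → (3,20,-8)
river: ρ → (-8,12,11)
river: ρ → (11,10,-9)
river: ρ → (-9,8,12)
river: ρ → (12,16,-5)
river: ρ → (-5,14,15)
river: ρ → (15,16,-4)
river: ρ → (-4,16,15)
river: ρ → (15,14,-5)
river: ρ → (-5,16,12)
river: ρ → (12,8,-9)
river: ρ → (-9,10,11)
ρ-cycle length = 16 (tail of 0 descent steps not counted)

16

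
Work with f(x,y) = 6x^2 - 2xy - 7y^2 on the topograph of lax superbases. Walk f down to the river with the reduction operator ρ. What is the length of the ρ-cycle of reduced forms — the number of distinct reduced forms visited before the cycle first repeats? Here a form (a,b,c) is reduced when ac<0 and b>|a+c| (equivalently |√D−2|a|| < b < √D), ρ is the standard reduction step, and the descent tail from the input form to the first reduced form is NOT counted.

D = 172, ⌊√D⌋ = 13
descent: ρ → (-7,2,6)  [lands on river]
river: ρ → (6,10,-3)
river: ρ → (-3,8,9)
river: ρ → (9,10,-2)
river: ρ → (-2,10,9)
river: ρ → (9,8,-3)
river: ρ → (-3,10,6)
river: ρ → (6,2,-7)
river: ρ → (-7,12,1)
river: ρ → (1,12,-7)
ρ-cycle length = 10 (tail of 1 descent step not counted)

10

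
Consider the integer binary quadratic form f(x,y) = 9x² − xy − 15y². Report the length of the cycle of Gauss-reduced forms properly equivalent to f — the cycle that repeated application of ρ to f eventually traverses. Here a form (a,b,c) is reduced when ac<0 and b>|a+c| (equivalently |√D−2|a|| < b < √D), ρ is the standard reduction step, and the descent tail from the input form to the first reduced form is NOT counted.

D = 541, ⌊√D⌋ = 23
descent: ρ → (-15,1,9)
descent: ρ → (9,17,-7)  [lands on river]
river: ρ → (-7,11,15)
river: ρ → (15,19,-3)
river: ρ → (-3,23,1)
river: ρ → (1,23,-3)
river: ρ → (-3,19,15)
river: ρ → (15,11,-7)
river: ρ → (-7,17,9)
river: ρ → (9,19,-5)
river: ρ → (-5,21,5)
river: ρ → (5,19,-9)
river: ρ → (-9,17,7)
river: ρ → (7,11,-15)
river: ρ → (-15,19,3)
river: ρ → (3,23,-1)
river: ρ → (-1,23,3)
river: ρ → (3,19,-15)
river: ρ → (-15,11,7)
river: ρ → (7,17,-9)
river: ρ → (-9,19,5)
river: ρ → (5,21,-5)
river: ρ → (-5,19,9)
ρ-cycle length = 22 (tail of 2 descent steps not counted)

22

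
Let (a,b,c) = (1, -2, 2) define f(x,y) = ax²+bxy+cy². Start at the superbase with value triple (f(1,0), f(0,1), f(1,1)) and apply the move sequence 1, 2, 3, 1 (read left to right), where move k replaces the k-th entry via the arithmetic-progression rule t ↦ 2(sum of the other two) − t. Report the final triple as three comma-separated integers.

start (1,2,1) = (f(1,0),f(0,1),f(1,1))
replace slot 1: 2·(2+1) − 1 = 5 → (5,2,1)
replace slot 2: 2·(5+1) − 2 = 10 → (5,10,1)
replace slot 3: 2·(5+10) − 1 = 29 → (5,10,29)
replace slot 1: 2·(10+29) − 5 = 73 → (73,10,29)

73,10,29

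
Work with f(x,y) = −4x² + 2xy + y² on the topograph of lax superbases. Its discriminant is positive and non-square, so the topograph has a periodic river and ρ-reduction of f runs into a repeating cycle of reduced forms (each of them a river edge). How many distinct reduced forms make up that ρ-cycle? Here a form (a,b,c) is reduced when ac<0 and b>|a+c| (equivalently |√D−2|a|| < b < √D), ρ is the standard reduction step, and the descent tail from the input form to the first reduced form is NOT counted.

D = 20, ⌊√D⌋ = 4
descent: ρ → (1,4,-1)  [lands on river]
river: ρ → (-1,4,1)
ρ-cycle length = 2 (tail of 1 descent step not counted)

2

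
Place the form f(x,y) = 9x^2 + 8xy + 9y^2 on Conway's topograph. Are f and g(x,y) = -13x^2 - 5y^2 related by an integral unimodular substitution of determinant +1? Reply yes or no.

D₁ = -260, D₂ = -260
f: reduced (well bottom): (9,8,9) with a≤c, −a<b≤a
g is negative-definite; reduce −g:
−g: flip: (13,0,5)→(5,0,13)
−g: reduced (well bottom): (5,0,13) with a≤c, −a<b≤a
flip sign back: reduced form of g is (-5,0,-13)
reduced forms (9, 8, 9) vs (-5, 0, -13) ⇒ inequivalent

no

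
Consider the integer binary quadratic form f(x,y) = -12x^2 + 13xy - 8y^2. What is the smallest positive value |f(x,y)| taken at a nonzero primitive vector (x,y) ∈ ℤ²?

translate: b→11 (≡-13 mod 24), so (12,-13,8)→(12,11,7)
flip: (12,11,7)→(7,-11,12)
translate: b→3 (≡-11 mod 14), so (7,-11,12)→(7,3,8)
reduced (well bottom): (7,3,8) with a≤c, −a<b≤a
well minimum |f| = |-7| = 7 (negative-definite)

7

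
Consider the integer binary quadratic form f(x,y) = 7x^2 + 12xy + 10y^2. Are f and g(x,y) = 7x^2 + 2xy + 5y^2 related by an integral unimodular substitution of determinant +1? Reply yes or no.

D₁ = -136, D₂ = -136
f: translate: b→-2 (≡12 mod 14), so (7,12,10)→(7,-2,5)
f: flip: (7,-2,5)→(5,2,7)
f: reduced (well bottom): (5,2,7) with a≤c, −a<b≤a
g: flip: (7,2,5)→(5,-2,7)
g: reduced (well bottom): (5,-2,7) with a≤c, −a<b≤a
reduced forms (5, 2, 7) vs (5, -2, 7) ⇒ inequivalent

no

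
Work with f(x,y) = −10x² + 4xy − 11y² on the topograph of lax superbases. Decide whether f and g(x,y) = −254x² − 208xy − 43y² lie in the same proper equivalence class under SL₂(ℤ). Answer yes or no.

D₁ = -424, D₂ = -424
f is negative-definite; reduce −f:
−f: reduced (well bottom): (10,-4,11) with a≤c, −a<b≤a
flip sign back: reduced form of f is (-10,4,-11)
g is negative-definite; reduce −g:
−g: flip: (254,208,43)→(43,-208,254)
−g: translate: b→-36 (≡-208 mod 86), so (43,-208,254)→(43,-36,10)
−g: flip: (43,-36,10)→(10,36,43)
−g: translate: b→-4 (≡36 mod 20), so (10,36,43)→(10,-4,11)
−g: reduced (well bottom): (10,-4,11) with a≤c, −a<b≤a
flip sign back: reduced form of g is (-10,4,-11)
reduced forms (-10, 4, -11) vs (-10, 4, -11) ⇒ equivalent

yes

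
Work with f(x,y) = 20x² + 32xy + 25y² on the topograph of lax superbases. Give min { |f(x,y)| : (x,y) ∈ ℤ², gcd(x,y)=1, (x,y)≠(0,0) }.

translate: b→-8 (≡32 mod 40), so (20,32,25)→(20,-8,13)
flip: (20,-8,13)→(13,8,20)
reduced (well bottom): (13,8,20) with a≤c, −a<b≤a
well minimum = a = 13

13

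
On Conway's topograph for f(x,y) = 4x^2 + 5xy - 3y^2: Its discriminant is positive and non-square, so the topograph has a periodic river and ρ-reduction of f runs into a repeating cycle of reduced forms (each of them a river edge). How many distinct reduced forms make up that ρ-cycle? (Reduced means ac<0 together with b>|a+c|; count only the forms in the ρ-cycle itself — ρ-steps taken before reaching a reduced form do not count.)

D = 73, ⌊√D⌋ = 8
river: ρ → (-3,7,2)
river: ρ → (2,5,-6)
river: ρ → (-6,7,1)
river: ρ → (1,7,-6)
river: ρ → (-6,5,2)
river: ρ → (2,7,-3)
river: ρ → (-3,5,4)
river: ρ → (4,3,-4)
river: ρ → (-4,5,3)
river: ρ → (3,7,-2)
river: ρ → (-2,5,6)
river: ρ → (6,7,-1)
river: ρ → (-1,7,6)
river: ρ → (6,5,-2)
river: ρ → (-2,7,3)
river: ρ → (3,5,-4)
river: ρ → (-4,3,4)
river: ρ → (4,5,-3)
ρ-cycle length = 18 (tail of 0 descent steps not counted)

18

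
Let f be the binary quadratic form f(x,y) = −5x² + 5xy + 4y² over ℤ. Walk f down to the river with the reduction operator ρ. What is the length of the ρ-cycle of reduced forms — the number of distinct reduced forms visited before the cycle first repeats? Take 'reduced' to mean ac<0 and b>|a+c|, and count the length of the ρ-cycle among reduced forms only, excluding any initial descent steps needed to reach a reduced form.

D = 105, ⌊√D⌋ = 10
river: ρ → (4,3,-6)
river: ρ → (-6,9,1)
river: ρ → (1,9,-6)
river: ρ → (-6,3,4)
river: ρ → (4,5,-5)
river: ρ → (-5,5,4)
ρ-cycle length = 6 (tail of 0 descent steps not counted)

6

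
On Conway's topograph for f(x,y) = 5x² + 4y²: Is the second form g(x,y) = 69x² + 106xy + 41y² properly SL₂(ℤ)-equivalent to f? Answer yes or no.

D₁ = -80, D₂ = -80
f: flip: (5,0,4)→(4,0,5)
f: reduced (well bottom): (4,0,5) with a≤c, −a<b≤a
g: translate: b→-32 (≡106 mod 138), so (69,106,41)→(69,-32,4)
g: flip: (69,-32,4)→(4,32,69)
g: translate: b→0 (≡32 mod 8), so (4,32,69)→(4,0,5)
g: reduced (well bottom): (4,0,5) with a≤c, −a<b≤a
reduced forms (4, 0, 5) vs (4, 0, 5) ⇒ equivalent

yes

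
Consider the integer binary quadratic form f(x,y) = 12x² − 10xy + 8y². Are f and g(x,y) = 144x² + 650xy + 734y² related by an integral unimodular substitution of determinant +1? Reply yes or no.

D₁ = -284, D₂ = -284
f: flip: (12,-10,8)→(8,10,12)
f: translate: b→-6 (≡10 mod 16), so (8,10,12)→(8,-6,10)
f: reduced (well bottom): (8,-6,10) with a≤c, −a<b≤a
g: translate: b→74 (≡650 mod 288), so (144,650,734)→(144,74,10)
g: flip: (144,74,10)→(10,-74,144)
g: translate: b→6 (≡-74 mod 20), so (10,-74,144)→(10,6,8)
g: flip: (10,6,8)→(8,-6,10)
g: reduced (well bottom): (8,-6,10) with a≤c, −a<b≤a
reduced forms (8, -6, 10) vs (8, -6, 10) ⇒ equivalent

yes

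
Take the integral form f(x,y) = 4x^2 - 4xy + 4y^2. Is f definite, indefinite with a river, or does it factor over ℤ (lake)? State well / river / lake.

D = b²−4ac = (-4)² − 4·4·4 = -48
D < 0 ⇒ definite ⇒ every region one sign ⇒ single well

well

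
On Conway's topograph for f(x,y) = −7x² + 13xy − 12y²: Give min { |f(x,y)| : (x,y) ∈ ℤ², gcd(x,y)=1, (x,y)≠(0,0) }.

translate: b→1 (≡-13 mod 14), so (7,-13,12)→(7,1,6)
flip: (7,1,6)→(6,-1,7)
reduced (well bottom): (6,-1,7) with a≤c, −a<b≤a
well minimum |f| = |-6| = 6 (negative-definite)

6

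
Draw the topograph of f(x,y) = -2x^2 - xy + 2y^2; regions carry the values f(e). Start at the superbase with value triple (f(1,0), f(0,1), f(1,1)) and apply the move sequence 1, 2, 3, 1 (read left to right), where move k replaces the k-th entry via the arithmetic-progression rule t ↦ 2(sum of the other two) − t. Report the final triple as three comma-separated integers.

start (-2,2,-1) = (f(1,0),f(0,1),f(1,1))
replace slot 1: 2·(2+(-1)) − (-2) = 4 → (4,2,-1)
replace slot 2: 2·(4+(-1)) − 2 = 4 → (4,4,-1)
replace slot 3: 2·(4+4) − (-1) = 17 → (4,4,17)
replace slot 1: 2·(4+17) − 4 = 38 → (38,4,17)

38,4,17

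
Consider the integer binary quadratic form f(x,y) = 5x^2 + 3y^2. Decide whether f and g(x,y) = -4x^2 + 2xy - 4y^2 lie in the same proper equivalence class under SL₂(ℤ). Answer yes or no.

D₁ = -60, D₂ = -60
f: flip: (5,0,3)→(3,0,5)
f: reduced (well bottom): (3,0,5) with a≤c, −a<b≤a
g is negative-definite; reduce −g:
−g: flip: (4,-2,4)→(4,2,4)
−g: reduced (well bottom): (4,2,4) with a≤c, −a<b≤a
flip sign back: reduced form of g is (-4,-2,-4)
reduced forms (3, 0, 5) vs (-4, -2, -4) ⇒ inequivalent

no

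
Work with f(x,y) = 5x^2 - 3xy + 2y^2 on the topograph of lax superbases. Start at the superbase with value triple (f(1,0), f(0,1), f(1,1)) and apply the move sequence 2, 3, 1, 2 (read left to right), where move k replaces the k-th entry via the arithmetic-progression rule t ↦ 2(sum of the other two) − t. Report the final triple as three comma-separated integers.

start (5,2,4) = (f(1,0),f(0,1),f(1,1))
replace slot 2: 2·(5+4) − 2 = 16 → (5,16,4)
replace slot 3: 2·(5+16) − 4 = 38 → (5,16,38)
replace slot 1: 2·(16+38) − 5 = 103 → (103,16,38)
replace slot 2: 2·(103+38) − 16 = 266 → (103,266,38)

103,266,38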